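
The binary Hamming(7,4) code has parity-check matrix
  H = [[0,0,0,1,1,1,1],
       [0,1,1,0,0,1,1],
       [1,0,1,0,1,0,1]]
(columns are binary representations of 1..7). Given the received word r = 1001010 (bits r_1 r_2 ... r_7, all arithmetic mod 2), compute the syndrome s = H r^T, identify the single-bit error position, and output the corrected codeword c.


s = (0, 1, 1)^T, error position = 3, corrected codeword c = 1011010

Compute s = H r^T mod 2 one row at a time:
  s_1 = 1 + 0 + 1 + 0 = 2 ≡ 0 (mod 2).
  s_2 = 0 + 0 + 1 + 0 = 1 ≡ 1 (mod 2).
  s_3 = 1 + 0 + 0 + 0 = 1 ≡ 1 (mod 2).
s = (0, 1, 1)^T — this equals column 3 of H (binary 011), so error is at position 3.
Correct: flip bit 3 of r = 1001010 to get c = 1011010.


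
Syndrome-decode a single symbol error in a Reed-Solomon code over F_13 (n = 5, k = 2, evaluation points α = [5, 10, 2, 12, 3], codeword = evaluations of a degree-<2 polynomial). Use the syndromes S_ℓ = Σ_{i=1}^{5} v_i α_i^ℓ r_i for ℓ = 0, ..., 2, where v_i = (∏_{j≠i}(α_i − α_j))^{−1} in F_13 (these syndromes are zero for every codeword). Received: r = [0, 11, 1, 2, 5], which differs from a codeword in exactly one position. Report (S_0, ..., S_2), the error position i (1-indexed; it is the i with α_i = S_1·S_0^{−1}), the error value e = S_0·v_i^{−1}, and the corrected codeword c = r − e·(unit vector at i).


S = (9, 12, 3), error at position 2, error magnitude e = 4, c = [0, 7, 1, 2, 5].

Step 1: column multipliers v_i = (∏_{j≠i}(α_i − α_j))^{−1} mod 13.
  i = 1 (α = 5): (5−10)(5−2)(5−12)(5−3) = (−5)·3·(−7)·2 = 210 ≡ 2, so v_1 = 2^{−1} = 7 (mod 13).
  i = 2 (α = 10): (10−5)(10−2)(10−12)(10−3) = 5·8·(−2)·7 = −560 ≡ 12, so v_2 = 12^{−1} = 12 (mod 13).
  i = 3 (α = 2): (2−5)(2−10)(2−12)(2−3) = (−3)·(−8)·(−10)·(−1) = 240 ≡ 6, so v_3 = 6^{−1} = 11 (mod 13).
  i = 4 (α = 12): (12−5)(12−10)(12−2)(12−3) = 7·2·10·9 = 1260 ≡ 12, so v_4 = 12^{−1} = 12 (mod 13).
  i = 5 (α = 3): (3−5)(3−10)(3−2)(3−12) = (−2)·(−7)·1·(−9) = −126 ≡ 4, so v_5 = 4^{−1} = 10 (mod 13).
  v = [7, 12, 11, 12, 10].
Step 2: syndromes of r = [0, 11, 1, 2, 5] (all sums mod 13).
  S_0 = Σ v_i r_i = 7·0 + 12·11 + 11·1 + 12·2 + 10·5 = 217 ≡ 9.
  S_1 = Σ v_i α_i r_i = 7·5·0 + 12·10·11 + 11·2·1 + 12·12·2 + 10·3·5 = 1780 ≡ 12.
  α_i^2 mod 13 = [12, 9, 4, 1, 9].
  S_2 = Σ v_i α_i^2 r_i = 7·12·0 + 12·9·11 + 11·4·1 + 12·1·2 + 10·9·5 = 1706 ≡ 3.
  S = (9, 12, 3) ≠ 0, so r is not a codeword (an error is present).
Step 3: locate the error. For a single error e at position i, S_ℓ = v_i·e·α_i^ℓ, so α_err = S_1/S_0.
  S_0^{−1} = 9^{−1} = 3 (mod 13), so α_err = 12·3 = 36 ≡ 10 = α_2. Error position i = 2.
  Consistency check: S_2/S_1 = 3·12 = 36 ≡ 10 = α_err ✓ (single-error assumption holds).
Step 4: error magnitude e = S_0/v_2 = S_0·∏_{j≠2}(α_2 − α_j) = 9·12 = 108 ≡ 4 (mod 13).
Step 5: correct position 2: c_2 = r_2 − e = 11 − 4 ≡ 7 (mod 13). Hence c = [0, 7, 1, 2, 5].
  Check: interpolating c through the α_i gives m(x) = 6 + 4·x (degree < 2) with m(α_i) = c_i for every i, so c is indeed a codeword.


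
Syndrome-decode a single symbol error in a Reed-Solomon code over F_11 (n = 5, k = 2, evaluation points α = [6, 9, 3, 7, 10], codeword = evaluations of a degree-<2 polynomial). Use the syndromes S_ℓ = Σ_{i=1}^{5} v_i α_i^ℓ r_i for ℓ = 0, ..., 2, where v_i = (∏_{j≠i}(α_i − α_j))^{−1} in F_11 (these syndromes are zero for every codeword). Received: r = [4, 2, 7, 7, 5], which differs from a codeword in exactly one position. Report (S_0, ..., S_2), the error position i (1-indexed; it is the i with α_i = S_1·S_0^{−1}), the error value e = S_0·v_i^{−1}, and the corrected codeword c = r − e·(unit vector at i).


S = (5, 4, 1), error at position 3, error magnitude e = 1, c = [4, 2, 6, 7, 5].

Step 1: column multipliers v_i = (∏_{j≠i}(α_i − α_j))^{−1} mod 11.
  i = 1 (α = 6): (6−9)(6−3)(6−7)(6−10) = (−3)·3·(−1)·(−4) = −36 ≡ 8, so v_1 = 8^{−1} = 7 (mod 11).
  i = 2 (α = 9): (9−6)(9−3)(9−7)(9−10) = 3·6·2·(−1) = −36 ≡ 8, so v_2 = 8^{−1} = 7 (mod 11).
  i = 3 (α = 3): (3−6)(3−9)(3−7)(3−10) = (−3)·(−6)·(−4)·(−7) = 504 ≡ 9, so v_3 = 9^{−1} = 5 (mod 11).
  i = 4 (α = 7): (7−6)(7−9)(7−3)(7−10) = 1·(−2)·4·(−3) = 24 ≡ 2, so v_4 = 2^{−1} = 6 (mod 11).
  i = 5 (α = 10): (10−6)(10−9)(10−3)(10−7) = 4·1·7·3 = 84 ≡ 7, so v_5 = 7^{−1} = 8 (mod 11).
  v = [7, 7, 5, 6, 8].
Step 2: syndromes of r = [4, 2, 7, 7, 5] (all sums mod 11).
  S_0 = Σ v_i r_i = 7·4 + 7·2 + 5·7 + 6·7 + 8·5 = 159 ≡ 5.
  S_1 = Σ v_i α_i r_i = 7·6·4 + 7·9·2 + 5·3·7 + 6·7·7 + 8·10·5 = 1093 ≡ 4.
  α_i^2 mod 11 = [3, 4, 9, 5, 1].
  S_2 = Σ v_i α_i^2 r_i = 7·3·4 + 7·4·2 + 5·9·7 + 6·5·7 + 8·1·5 = 705 ≡ 1.
  S = (5, 4, 1) ≠ 0, so r is not a codeword (an error is present).
Step 3: locate the error. For a single error e at position i, S_ℓ = v_i·e·α_i^ℓ, so α_err = S_1/S_0.
  S_0^{−1} = 5^{−1} = 9 (mod 11), so α_err = 4·9 = 36 ≡ 3 = α_3. Error position i = 3.
  Consistency check: S_2/S_1 = 1·3 = 3 ≡ 3 = α_err ✓ (single-error assumption holds).
Step 4: error magnitude e = S_0/v_3 = S_0·∏_{j≠3}(α_3 − α_j) = 5·9 = 45 ≡ 1 (mod 11).
Step 5: correct position 3: c_3 = r_3 − e = 7 − 1 ≡ 6 (mod 11). Hence c = [4, 2, 6, 7, 5].
  Check: interpolating c through the α_i gives m(x) = 8 + 3·x (degree < 2) with m(α_i) = c_i for every i, so c is indeed a codeword.


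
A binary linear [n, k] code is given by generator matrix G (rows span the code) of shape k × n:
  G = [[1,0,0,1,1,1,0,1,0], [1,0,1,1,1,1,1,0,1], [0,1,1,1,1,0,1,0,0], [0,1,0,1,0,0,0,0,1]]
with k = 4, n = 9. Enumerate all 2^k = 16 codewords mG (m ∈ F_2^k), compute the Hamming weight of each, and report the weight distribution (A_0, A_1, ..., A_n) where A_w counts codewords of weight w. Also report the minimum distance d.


Weight distribution: A_0 = 1, A_2 = 1, A_3 = 2, A_4 = 3, A_5 = 4, A_6 = 3, A_7 = 2. Minimum distance d = 2.

Enumerate all 2^4 = 16 messages m ∈ F_2^4.
For each, compute codeword c = mG in F_2^9, then tally its weight.
  m = 0000 → c = 000000000, weight = 0.
  m = 1000 → c = 100111010, weight = 5.
  m = 0100 → c = 101111101, weight = 7.
  m = 1100 → c = 001000111, weight = 4.
  m = 0010 → c = 011110100, weight = 5.
  m = 1010 → c = 111001110, weight = 6.
  m = 0110 → c = 110001001, weight = 4.
  m = 1110 → c = 010110011, weight = 5.
  m = 0001 → c = 010100001, weight = 3.
  m = 1001 → c = 110011011, weight = 6.
  m = 0101 → c = 111011100, weight = 6.
  m = 1101 → c = 011100110, weight = 5.
  m = 0011 → c = 001010101, weight = 4.
  m = 1011 → c = 101101111, weight = 7.
  m = 0111 → c = 100101000, weight = 3.
  m = 1111 → c = 000010010, weight = 2.
Tally weights:
  weight 0: 1 codewords.
  weight 2: 1 codewords.
  weight 3: 2 codewords.
  weight 4: 3 codewords.
  weight 5: 4 codewords.
  weight 6: 3 codewords.
  weight 7: 2 codewords.
Minimum distance d = smallest w > 0 with A_w > 0 = 2.
Sanity: Σ A_w = 16 = 2^4 = 16 ✓.


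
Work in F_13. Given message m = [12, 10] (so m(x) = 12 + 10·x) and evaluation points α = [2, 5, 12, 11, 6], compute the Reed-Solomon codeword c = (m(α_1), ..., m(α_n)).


c = [6, 10, 2, 5, 7]

Message polynomial: m(x) = 12 + 10·x (mod 13).
For each evaluation point α_i, compute m(α_i) mod 13:
  α_1 = 2: Horner steps 10 → 6, so m(2) = 6.
  α_2 = 5: Horner steps 10 → 10, so m(5) = 10.
  α_3 = 12: Horner steps 10 → 2, so m(12) = 2.
  α_4 = 11: Horner steps 10 → 5, so m(11) = 5.
  α_5 = 6: Horner steps 10 → 7, so m(6) = 7.
Codeword c = [6, 10, 2, 5, 7] ∈ F_13^5.


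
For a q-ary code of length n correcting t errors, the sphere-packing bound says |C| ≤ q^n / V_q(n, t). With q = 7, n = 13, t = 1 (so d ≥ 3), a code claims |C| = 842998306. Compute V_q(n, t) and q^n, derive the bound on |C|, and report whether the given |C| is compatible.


V_q(n, t) = 79, q^n = 96889010407, Hamming bound = 1226443169, |C| = 842998306 ≤ bound (satisfied).

Step 1: Compute V_q(n, t) = Σ_{j=0}^1 C(n, j) (q−1)^j.
  j = 0: C(13,0)·(6)^0 = 1·1 = 1.
  j = 1: C(13,1)·(6)^1 = 13·6 = 78.
  V_q(n, t) = 1 + 78 = 79.
Step 2: q^n = 7^13 = 96889010407.
Step 3: Hamming bound ⌊q^n / V_q(n,t)⌋ = ⌊96889010407/79⌋ = 1226443169.
Step 4: Compare |C| = 842998306 to 1226443169: satisfied.
The claimed |C| lies below the Hamming bound.


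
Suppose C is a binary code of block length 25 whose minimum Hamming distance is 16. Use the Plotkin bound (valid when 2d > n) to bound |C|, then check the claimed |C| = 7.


Plotkin bound M ≤ 4; given |C| = 7 > bound (violated).

Check applicability: 2d = 32, n = 25.
2d − n = 7 > 0, so Plotkin applies.
Compute d/(2d−n) = 16/7 ≈ 2.2857.
⌊d/(2d−n)⌋ = 2.
Plotkin bound: M ≤ 2·2 = 4.
Given |C| = 7, check: VIOLATED.
This |C| is above the Plotkin bound, so no binary code with n = 25, d = 16 and 7 codewords exists.


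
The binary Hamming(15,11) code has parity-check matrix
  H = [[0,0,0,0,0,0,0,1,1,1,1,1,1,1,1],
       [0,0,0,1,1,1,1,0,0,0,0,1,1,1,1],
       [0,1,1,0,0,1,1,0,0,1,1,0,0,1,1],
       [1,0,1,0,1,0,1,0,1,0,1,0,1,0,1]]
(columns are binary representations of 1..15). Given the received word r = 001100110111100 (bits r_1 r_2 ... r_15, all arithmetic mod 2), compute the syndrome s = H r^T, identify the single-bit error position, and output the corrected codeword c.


s = (1, 0, 0, 0)^T, error position = 8, corrected codeword c = 001100100111100

Compute s = H r^T mod 2 one row at a time:
  s_1 = 1 + 0 + 1 + 1 + 1 + 1 + 0 + 0 = 5 ≡ 1 (mod 2).
  s_2 = 1 + 0 + 0 + 1 + 1 + 1 + 0 + 0 = 4 ≡ 0 (mod 2).
  s_3 = 0 + 1 + 0 + 1 + 1 + 1 + 0 + 0 = 4 ≡ 0 (mod 2).
  s_4 = 0 + 1 + 0 + 1 + 0 + 1 + 1 + 0 = 4 ≡ 0 (mod 2).
s = (1, 0, 0, 0)^T — this equals column 8 of H (binary 1000), so error is at position 8.
Correct: flip bit 8 of r = 001100110111100 to get c = 001100100111100.


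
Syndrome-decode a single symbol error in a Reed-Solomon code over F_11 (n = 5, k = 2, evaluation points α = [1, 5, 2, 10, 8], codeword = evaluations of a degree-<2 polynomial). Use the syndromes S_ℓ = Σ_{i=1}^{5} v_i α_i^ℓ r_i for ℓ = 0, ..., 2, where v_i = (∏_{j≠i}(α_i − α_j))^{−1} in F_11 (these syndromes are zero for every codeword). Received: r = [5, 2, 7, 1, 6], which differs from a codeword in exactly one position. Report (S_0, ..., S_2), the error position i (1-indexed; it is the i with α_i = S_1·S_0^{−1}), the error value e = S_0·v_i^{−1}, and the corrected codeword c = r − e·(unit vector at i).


S = (9, 6, 4), error at position 5, error magnitude e = 9, c = [5, 2, 7, 1, 8].

Step 1: column multipliers v_i = (∏_{j≠i}(α_i − α_j))^{−1} mod 11.
  i = 1 (α = 1): (1−5)(1−2)(1−10)(1−8) = (−4)·(−1)·(−9)·(−7) = 252 ≡ 10, so v_1 = 10^{−1} = 10 (mod 11).
  i = 2 (α = 5): (5−1)(5−2)(5−10)(5−8) = 4·3·(−5)·(−3) = 180 ≡ 4, so v_2 = 4^{−1} = 3 (mod 11).
  i = 3 (α = 2): (2−1)(2−5)(2−10)(2−8) = 1·(−3)·(−8)·(−6) = −144 ≡ 10, so v_3 = 10^{−1} = 10 (mod 11).
  i = 4 (α = 10): (10−1)(10−5)(10−2)(10−8) = 9·5·8·2 = 720 ≡ 5, so v_4 = 5^{−1} = 9 (mod 11).
  i = 5 (α = 8): (8−1)(8−5)(8−2)(8−10) = 7·3·6·(−2) = −252 ≡ 1, so v_5 = 1^{−1} = 1 (mod 11).
  v = [10, 3, 10, 9, 1].
Step 2: syndromes of r = [5, 2, 7, 1, 6] (all sums mod 11).
  S_0 = Σ v_i r_i = 10·5 + 3·2 + 10·7 + 9·1 + 1·6 = 141 ≡ 9.
  S_1 = Σ v_i α_i r_i = 10·1·5 + 3·5·2 + 10·2·7 + 9·10·1 + 1·8·6 = 358 ≡ 6.
  α_i^2 mod 11 = [1, 3, 4, 1, 9].
  S_2 = Σ v_i α_i^2 r_i = 10·1·5 + 3·3·2 + 10·4·7 + 9·1·1 + 1·9·6 = 411 ≡ 4.
  S = (9, 6, 4) ≠ 0, so r is not a codeword (an error is present).
Step 3: locate the error. For a single error e at position i, S_ℓ = v_i·e·α_i^ℓ, so α_err = S_1/S_0.
  S_0^{−1} = 9^{−1} = 5 (mod 11), so α_err = 6·5 = 30 ≡ 8 = α_5. Error position i = 5.
  Consistency check: S_2/S_1 = 4·2 = 8 ≡ 8 = α_err ✓ (single-error assumption holds).
Step 4: error magnitude e = S_0/v_5 = S_0·∏_{j≠5}(α_5 − α_j) = 9·1 = 9 ≡ 9 (mod 11).
Step 5: correct position 5: c_5 = r_5 − e = 6 − 9 ≡ 8 (mod 11). Hence c = [5, 2, 7, 1, 8].
  Check: interpolating c through the α_i gives m(x) = 3 + 2·x (degree < 2) with m(α_i) = c_i for every i, so c is indeed a codeword.


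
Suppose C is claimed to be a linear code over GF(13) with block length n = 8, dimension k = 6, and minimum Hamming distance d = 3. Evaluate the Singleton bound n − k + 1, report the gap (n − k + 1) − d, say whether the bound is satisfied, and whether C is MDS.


Singleton RHS = n − k + 1 = 3, slack = 0, bound satisfied, MDS.

Singleton bound: d ≤ n − k + 1.
Here n = 8, k = 6, so n − k + 1 = 3.
Given d = 3, check d ≤ 3: YES.
Slack = (n − k + 1) − d = 0.
The code is MDS (slack = 0).
Description: the claimed parameters are [8, 6, 3]_13; such a code would be MDS (meets Singleton bound).


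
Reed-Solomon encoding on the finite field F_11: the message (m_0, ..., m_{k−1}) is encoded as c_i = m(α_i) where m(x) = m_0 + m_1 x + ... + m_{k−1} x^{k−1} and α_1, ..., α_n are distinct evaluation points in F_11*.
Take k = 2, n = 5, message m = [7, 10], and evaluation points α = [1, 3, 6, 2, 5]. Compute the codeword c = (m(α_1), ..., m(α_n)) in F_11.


c = [6, 4, 1, 5, 2]

Message polynomial: m(x) = 7 + 10·x (mod 11).
For each evaluation point α_i, compute m(α_i) mod 11:
  α_1 = 1: Horner steps 10 → 6, so m(1) = 6.
  α_2 = 3: Horner steps 10 → 4, so m(3) = 4.
  α_3 = 6: Horner steps 10 → 1, so m(6) = 1.
  α_4 = 2: Horner steps 10 → 5, so m(2) = 5.
  α_5 = 5: Horner steps 10 → 2, so m(5) = 2.
Codeword c = [6, 4, 1, 5, 2] ∈ F_11^5.


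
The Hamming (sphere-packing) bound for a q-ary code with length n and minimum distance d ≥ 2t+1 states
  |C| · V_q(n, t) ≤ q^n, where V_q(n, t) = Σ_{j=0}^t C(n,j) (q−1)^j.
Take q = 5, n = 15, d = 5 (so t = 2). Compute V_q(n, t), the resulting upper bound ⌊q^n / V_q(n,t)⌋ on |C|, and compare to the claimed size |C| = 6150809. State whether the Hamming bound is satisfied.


V_q(n, t) = 1741, q^n = 30517578125, Hamming bound = 17528764, |C| = 6150809 ≤ bound (satisfied).

Step 1: Compute V_q(n, t) = Σ_{j=0}^2 C(n, j) (q−1)^j.
  j = 0: C(15,0)·(4)^0 = 1·1 = 1.
  j = 1: C(15,1)·(4)^1 = 15·4 = 60.
  j = 2: C(15,2)·(4)^2 = 105·16 = 1680.
  V_q(n, t) = 1 + 60 + 1680 = 1741.
Step 2: q^n = 5^15 = 30517578125.
Step 3: Hamming bound ⌊q^n / V_q(n,t)⌋ = ⌊30517578125/1741⌋ = 17528764.
Step 4: Compare |C| = 6150809 to 17528764: satisfied.
The claimed |C| lies below the Hamming bound.


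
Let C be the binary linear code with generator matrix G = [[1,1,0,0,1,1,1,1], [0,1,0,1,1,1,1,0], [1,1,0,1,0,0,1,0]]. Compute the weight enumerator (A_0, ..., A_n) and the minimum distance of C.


Weight distribution: A_0 = 1, A_3 = 3, A_4 = 2, A_5 = 1, A_6 = 1. Minimum distance d = 3.

Enumerate all 2^3 = 8 messages m ∈ F_2^3.
For each, compute codeword c = mG in F_2^8, then tally its weight.
  m = 000 → c = 00000000, weight = 0.
  m = 100 → c = 11001111, weight = 6.
  m = 010 → c = 01011110, weight = 5.
  m = 110 → c = 10010001, weight = 3.
  m = 001 → c = 11010010, weight = 4.
  m = 101 → c = 00011101, weight = 4.
  m = 011 → c = 10001100, weight = 3.
  m = 111 → c = 01000011, weight = 3.
Tally weights:
  weight 0: 1 codewords.
  weight 3: 3 codewords.
  weight 4: 2 codewords.
  weight 5: 1 codewords.
  weight 6: 1 codewords.
Minimum distance d = smallest w > 0 with A_w > 0 = 3.
Sanity: Σ A_w = 8 = 2^3 = 8 ✓.


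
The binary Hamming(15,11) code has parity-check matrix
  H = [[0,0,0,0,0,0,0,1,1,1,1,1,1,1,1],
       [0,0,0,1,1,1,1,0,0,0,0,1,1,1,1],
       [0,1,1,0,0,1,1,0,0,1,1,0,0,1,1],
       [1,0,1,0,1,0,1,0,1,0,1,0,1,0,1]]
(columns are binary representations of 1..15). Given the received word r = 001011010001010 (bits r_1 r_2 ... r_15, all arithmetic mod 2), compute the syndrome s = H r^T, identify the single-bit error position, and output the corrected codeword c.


s = (1, 0, 1, 0)^T, error position = 10, corrected codeword c = 001011010101010

Compute s = H r^T mod 2 one row at a time:
  s_1 = 1 + 0 + 0 + 0 + 1 + 0 + 1 + 0 = 3 ≡ 1 (mod 2).
  s_2 = 0 + 1 + 1 + 0 + 1 + 0 + 1 + 0 = 4 ≡ 0 (mod 2).
  s_3 = 0 + 1 + 1 + 0 + 0 + 0 + 1 + 0 = 3 ≡ 1 (mod 2).
  s_4 = 0 + 1 + 1 + 0 + 0 + 0 + 0 + 0 = 2 ≡ 0 (mod 2).
s = (1, 0, 1, 0)^T — this equals column 10 of H (binary 1010), so error is at position 10.
Correct: flip bit 10 of r = 001011010001010 to get c = 001011010101010.


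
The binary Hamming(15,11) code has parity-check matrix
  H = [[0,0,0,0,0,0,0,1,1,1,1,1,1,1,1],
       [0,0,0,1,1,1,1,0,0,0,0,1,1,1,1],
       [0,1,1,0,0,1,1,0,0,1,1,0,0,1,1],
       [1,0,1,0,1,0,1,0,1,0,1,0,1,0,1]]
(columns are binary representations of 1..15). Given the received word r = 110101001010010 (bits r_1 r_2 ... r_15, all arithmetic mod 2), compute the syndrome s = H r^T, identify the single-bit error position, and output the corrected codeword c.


s = (1, 1, 0, 1)^T, error position = 13, corrected codeword c = 110101001010110

Compute s = H r^T mod 2 one row at a time:
  s_1 = 0 + 1 + 0 + 1 + 0 + 0 + 1 + 0 = 3 ≡ 1 (mod 2).
  s_2 = 1 + 0 + 1 + 0 + 0 + 0 + 1 + 0 = 3 ≡ 1 (mod 2).
  s_3 = 1 + 0 + 1 + 0 + 0 + 1 + 1 + 0 = 4 ≡ 0 (mod 2).
  s_4 = 1 + 0 + 0 + 0 + 1 + 1 + 0 + 0 = 3 ≡ 1 (mod 2).
s = (1, 1, 0, 1)^T — this equals column 13 of H (binary 1101), so error is at position 13.
Correct: flip bit 13 of r = 110101001010010 to get c = 110101001010110.


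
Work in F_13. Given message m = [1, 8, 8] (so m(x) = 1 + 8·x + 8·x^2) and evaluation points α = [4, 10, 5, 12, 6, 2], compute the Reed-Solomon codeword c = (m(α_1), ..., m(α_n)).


c = [5, 10, 7, 1, 12, 10]

Message polynomial: m(x) = 1 + 8·x + 8·x^2 (mod 13).
For each evaluation point α_i, compute m(α_i) mod 13:
  α_1 = 4: Horner steps 8 → 1 → 5, so m(4) = 5.
  α_2 = 10: Horner steps 8 → 10 → 10, so m(10) = 10.
  α_3 = 5: Horner steps 8 → 9 → 7, so m(5) = 7.
  α_4 = 12: Horner steps 8 → 0 → 1, so m(12) = 1.
  α_5 = 6: Horner steps 8 → 4 → 12, so m(6) = 12.
  α_6 = 2: Horner steps 8 → 11 → 10, so m(2) = 10.
Codeword c = [5, 10, 7, 1, 12, 10] ∈ F_13^6.


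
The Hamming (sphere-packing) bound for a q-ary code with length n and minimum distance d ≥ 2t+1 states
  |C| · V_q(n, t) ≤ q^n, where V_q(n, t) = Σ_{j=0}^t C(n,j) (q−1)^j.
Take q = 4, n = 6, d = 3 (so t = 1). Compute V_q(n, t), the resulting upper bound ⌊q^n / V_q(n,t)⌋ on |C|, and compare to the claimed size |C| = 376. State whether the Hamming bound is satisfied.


V_q(n, t) = 19, q^n = 4096, Hamming bound = 215, |C| = 376 > bound (violated).

Step 1: Compute V_q(n, t) = Σ_{j=0}^1 C(n, j) (q−1)^j.
  j = 0: C(6,0)·(3)^0 = 1·1 = 1.
  j = 1: C(6,1)·(3)^1 = 6·3 = 18.
  V_q(n, t) = 1 + 18 = 19.
Step 2: q^n = 4^6 = 4096.
Step 3: Hamming bound ⌊q^n / V_q(n,t)⌋ = ⌊4096/19⌋ = 215.
Step 4: Compare |C| = 376 to 215: violated.
The claimed |C| lies above the Hamming bound, so no 4-ary code of length 6 with d ≥ 3 can have 376 codewords.


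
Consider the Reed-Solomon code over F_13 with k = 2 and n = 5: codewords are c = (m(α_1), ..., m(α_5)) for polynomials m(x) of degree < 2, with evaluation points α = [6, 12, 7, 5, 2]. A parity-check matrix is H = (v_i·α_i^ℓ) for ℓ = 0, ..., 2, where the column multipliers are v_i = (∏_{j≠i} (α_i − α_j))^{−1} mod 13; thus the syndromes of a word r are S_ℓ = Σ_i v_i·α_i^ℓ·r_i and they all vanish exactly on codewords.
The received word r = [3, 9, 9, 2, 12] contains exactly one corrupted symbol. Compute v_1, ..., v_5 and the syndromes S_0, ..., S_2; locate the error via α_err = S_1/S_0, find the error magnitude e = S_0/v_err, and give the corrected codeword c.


S = (9, 11, 12), error at position 3, error magnitude e = 5, c = [3, 9, 4, 2, 12].

Step 1: column multipliers v_i = (∏_{j≠i}(α_i − α_j))^{−1} mod 13.
  i = 1 (α = 6): (6−12)(6−7)(6−5)(6−2) = (−6)·(−1)·1·4 = 24 ≡ 11, so v_1 = 11^{−1} = 6 (mod 13).
  i = 2 (α = 12): (12−6)(12−7)(12−5)(12−2) = 6·5·7·10 = 2100 ≡ 7, so v_2 = 7^{−1} = 2 (mod 13).
  i = 3 (α = 7): (7−6)(7−12)(7−5)(7−2) = 1·(−5)·2·5 = −50 ≡ 2, so v_3 = 2^{−1} = 7 (mod 13).
  i = 4 (α = 5): (5−6)(5−12)(5−7)(5−2) = (−1)·(−7)·(−2)·3 = −42 ≡ 10, so v_4 = 10^{−1} = 4 (mod 13).
  i = 5 (α = 2): (2−6)(2−12)(2−7)(2−5) = (−4)·(−10)·(−5)·(−3) = 600 ≡ 2, so v_5 = 2^{−1} = 7 (mod 13).
  v = [6, 2, 7, 4, 7].
Step 2: syndromes of r = [3, 9, 9, 2, 12] (all sums mod 13).
  S_0 = Σ v_i r_i = 6·3 + 2·9 + 7·9 + 4·2 + 7·12 = 191 ≡ 9.
  S_1 = Σ v_i α_i r_i = 6·6·3 + 2·12·9 + 7·7·9 + 4·5·2 + 7·2·12 = 973 ≡ 11.
  α_i^2 mod 13 = [10, 1, 10, 12, 4].
  S_2 = Σ v_i α_i^2 r_i = 6·10·3 + 2·1·9 + 7·10·9 + 4·12·2 + 7·4·12 = 1260 ≡ 12.
  S = (9, 11, 12) ≠ 0, so r is not a codeword (an error is present).
Step 3: locate the error. For a single error e at position i, S_ℓ = v_i·e·α_i^ℓ, so α_err = S_1/S_0.
  S_0^{−1} = 9^{−1} = 3 (mod 13), so α_err = 11·3 = 33 ≡ 7 = α_3. Error position i = 3.
  Consistency check: S_2/S_1 = 12·6 = 72 ≡ 7 = α_err ✓ (single-error assumption holds).
Step 4: error magnitude e = S_0/v_3 = S_0·∏_{j≠3}(α_3 − α_j) = 9·2 = 18 ≡ 5 (mod 13).
Step 5: correct position 3: c_3 = r_3 − e = 9 − 5 ≡ 4 (mod 13). Hence c = [3, 9, 4, 2, 12].
  Check: interpolating c through the α_i gives m(x) = 10 + 1·x (degree < 2) with m(α_i) = c_i for every i, so c is indeed a codeword.


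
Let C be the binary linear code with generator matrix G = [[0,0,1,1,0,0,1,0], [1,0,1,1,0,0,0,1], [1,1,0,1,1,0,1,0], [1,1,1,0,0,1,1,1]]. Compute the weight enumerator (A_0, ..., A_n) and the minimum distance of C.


Weight distribution: A_0 = 1, A_3 = 4, A_4 = 5, A_5 = 4, A_6 = 2. Minimum distance d = 3.

Enumerate all 2^4 = 16 messages m ∈ F_2^4.
For each, compute codeword c = mG in F_2^8, then tally its weight.
  m = 0000 → c = 00000000, weight = 0.
  m = 1000 → c = 00110010, weight = 3.
  m = 0100 → c = 10110001, weight = 4.
  m = 1100 → c = 10000011, weight = 3.
  m = 0010 → c = 11011010, weight = 5.
  m = 1010 → c = 11101000, weight = 4.
  m = 0110 → c = 01101011, weight = 5.
  m = 1110 → c = 01011001, weight = 4.
  m = 0001 → c = 11100111, weight = 6.
  m = 1001 → c = 11010101, weight = 5.
  m = 0101 → c = 01010110, weight = 4.
  m = 1101 → c = 01100100, weight = 3.
  m = 0011 → c = 00111101, weight = 5.
  m = 1011 → c = 00001111, weight = 4.
  m = 0111 → c = 10001100, weight = 3.
  m = 1111 → c = 10111110, weight = 6.
Tally weights:
  weight 0: 1 codewords.
  weight 3: 4 codewords.
  weight 4: 5 codewords.
  weight 5: 4 codewords.
  weight 6: 2 codewords.
Minimum distance d = smallest w > 0 with A_w > 0 = 3.
Sanity: Σ A_w = 16 = 2^4 = 16 ✓.


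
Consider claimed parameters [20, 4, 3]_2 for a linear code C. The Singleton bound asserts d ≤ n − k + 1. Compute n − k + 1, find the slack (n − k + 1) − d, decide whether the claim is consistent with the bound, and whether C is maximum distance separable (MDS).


Singleton RHS = n − k + 1 = 17, slack = 14, bound satisfied, not MDS.

Singleton bound: d ≤ n − k + 1.
Here n = 20, k = 4, so n − k + 1 = 17.
Given d = 3, check d ≤ 17: YES.
Slack = (n − k + 1) − d = 14.
The code is NOT MDS (slack = 14 > 0).
Description: the claimed parameters are [20, 4, 3]_2; such a code would be non-MDS.


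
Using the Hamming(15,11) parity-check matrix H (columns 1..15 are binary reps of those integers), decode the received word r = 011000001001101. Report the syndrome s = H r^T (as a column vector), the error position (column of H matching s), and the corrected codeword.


s = (0, 1, 1, 0)^T, error position = 6, corrected codeword c = 011001001001101

Compute s = H r^T mod 2 one row at a time:
  s_1 = 0 + 1 + 0 + 0 + 1 + 1 + 0 + 1 = 4 ≡ 0 (mod 2).
  s_2 = 0 + 0 + 0 + 0 + 1 + 1 + 0 + 1 = 3 ≡ 1 (mod 2).
  s_3 = 1 + 1 + 0 + 0 + 0 + 0 + 0 + 1 = 3 ≡ 1 (mod 2).
  s_4 = 0 + 1 + 0 + 0 + 1 + 0 + 1 + 1 = 4 ≡ 0 (mod 2).
s = (0, 1, 1, 0)^T — this equals column 6 of H (binary 0110), so error is at position 6.
Correct: flip bit 6 of r = 011000001001101 to get c = 011001001001101.


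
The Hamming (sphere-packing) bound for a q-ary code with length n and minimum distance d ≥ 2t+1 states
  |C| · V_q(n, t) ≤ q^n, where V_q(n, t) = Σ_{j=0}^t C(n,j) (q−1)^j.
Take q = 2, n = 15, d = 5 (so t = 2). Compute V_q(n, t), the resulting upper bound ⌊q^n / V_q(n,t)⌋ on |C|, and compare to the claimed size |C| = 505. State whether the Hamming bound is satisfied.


V_q(n, t) = 121, q^n = 32768, Hamming bound = 270, |C| = 505 > bound (violated).

Step 1: Compute V_q(n, t) = Σ_{j=0}^2 C(n, j) (q−1)^j.
  j = 0: C(15,0)·(1)^0 = 1·1 = 1.
  j = 1: C(15,1)·(1)^1 = 15·1 = 15.
  j = 2: C(15,2)·(1)^2 = 105·1 = 105.
  V_q(n, t) = 1 + 15 + 105 = 121.
Step 2: q^n = 2^15 = 32768.
Step 3: Hamming bound ⌊q^n / V_q(n,t)⌋ = ⌊32768/121⌋ = 270.
Step 4: Compare |C| = 505 to 270: violated.
The claimed |C| lies above the Hamming bound, so no 2-ary code of length 15 with d ≥ 5 can have 505 codewords.


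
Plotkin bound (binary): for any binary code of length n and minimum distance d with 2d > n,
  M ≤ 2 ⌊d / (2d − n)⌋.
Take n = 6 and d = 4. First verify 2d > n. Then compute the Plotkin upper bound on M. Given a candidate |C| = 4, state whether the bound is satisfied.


Plotkin bound M ≤ 4; given |C| = 4 ≤ bound (satisfied).

Check applicability: 2d = 8, n = 6.
2d − n = 2 > 0, so Plotkin applies.
Compute d/(2d−n) = 4/2 ≈ 2.0000.
⌊d/(2d−n)⌋ = 2.
Plotkin bound: M ≤ 2·2 = 4.
Given |C| = 4, check: satisfied.
This |C| is at the Plotkin bound.


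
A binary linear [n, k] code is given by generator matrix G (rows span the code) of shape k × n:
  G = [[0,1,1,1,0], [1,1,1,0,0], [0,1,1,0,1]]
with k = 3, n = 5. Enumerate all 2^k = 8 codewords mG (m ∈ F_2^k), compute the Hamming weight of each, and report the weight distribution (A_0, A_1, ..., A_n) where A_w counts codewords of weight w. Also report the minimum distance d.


Weight distribution: A_0 = 1, A_2 = 3, A_3 = 3, A_5 = 1. Minimum distance d = 2.

Enumerate all 2^3 = 8 messages m ∈ F_2^3.
For each, compute codeword c = mG in F_2^5, then tally its weight.
  m = 000 → c = 00000, weight = 0.
  m = 100 → c = 01110, weight = 3.
  m = 010 → c = 11100, weight = 3.
  m = 110 → c = 10010, weight = 2.
  m = 001 → c = 01101, weight = 3.
  m = 101 → c = 00011, weight = 2.
  m = 011 → c = 10001, weight = 2.
  m = 111 → c = 11111, weight = 5.
Tally weights:
  weight 0: 1 codewords.
  weight 2: 3 codewords.
  weight 3: 3 codewords.
  weight 5: 1 codewords.
Minimum distance d = smallest w > 0 with A_w > 0 = 2.
Sanity: Σ A_w = 8 = 2^3 = 8 ✓.


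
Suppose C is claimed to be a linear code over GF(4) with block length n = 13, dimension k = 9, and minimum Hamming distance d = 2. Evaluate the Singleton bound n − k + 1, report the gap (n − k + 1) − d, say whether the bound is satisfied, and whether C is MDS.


Singleton RHS = n − k + 1 = 5, slack = 3, bound satisfied, not MDS.

Singleton bound: d ≤ n − k + 1.
Here n = 13, k = 9, so n − k + 1 = 5.
Given d = 2, check d ≤ 5: YES.
Slack = (n − k + 1) − d = 3.
The code is NOT MDS (slack = 3 > 0).
Description: the claimed parameters are [13, 9, 2]_4; such a code would be non-MDS.


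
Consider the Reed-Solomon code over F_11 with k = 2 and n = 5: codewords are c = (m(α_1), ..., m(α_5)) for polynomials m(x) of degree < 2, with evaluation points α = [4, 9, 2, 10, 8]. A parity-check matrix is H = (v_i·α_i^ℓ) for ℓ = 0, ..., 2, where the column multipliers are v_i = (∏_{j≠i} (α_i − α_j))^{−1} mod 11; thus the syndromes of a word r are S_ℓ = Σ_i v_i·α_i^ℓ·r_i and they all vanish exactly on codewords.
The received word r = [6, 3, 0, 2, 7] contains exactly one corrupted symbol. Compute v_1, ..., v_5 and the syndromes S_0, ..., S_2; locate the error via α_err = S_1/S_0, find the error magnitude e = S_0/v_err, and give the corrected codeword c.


S = (9, 4, 3), error at position 2, error magnitude e = 4, c = [6, 10, 0, 2, 7].

Step 1: column multipliers v_i = (∏_{j≠i}(α_i − α_j))^{−1} mod 11.
  i = 1 (α = 4): (4−9)(4−2)(4−10)(4−8) = (−5)·2·(−6)·(−4) = −240 ≡ 2, so v_1 = 2^{−1} = 6 (mod 11).
  i = 2 (α = 9): (9−4)(9−2)(9−10)(9−8) = 5·7·(−1)·1 = −35 ≡ 9, so v_2 = 9^{−1} = 5 (mod 11).
  i = 3 (α = 2): (2−4)(2−9)(2−10)(2−8) = (−2)·(−7)·(−8)·(−6) = 672 ≡ 1, so v_3 = 1^{−1} = 1 (mod 11).
  i = 4 (α = 10): (10−4)(10−9)(10−2)(10−8) = 6·1·8·2 = 96 ≡ 8, so v_4 = 8^{−1} = 7 (mod 11).
  i = 5 (α = 8): (8−4)(8−9)(8−2)(8−10) = 4·(−1)·6·(−2) = 48 ≡ 4, so v_5 = 4^{−1} = 3 (mod 11).
  v = [6, 5, 1, 7, 3].
Step 2: syndromes of r = [6, 3, 0, 2, 7] (all sums mod 11).
  S_0 = Σ v_i r_i = 6·6 + 5·3 + 1·0 + 7·2 + 3·7 = 86 ≡ 9.
  S_1 = Σ v_i α_i r_i = 6·4·6 + 5·9·3 + 1·2·0 + 7·10·2 + 3·8·7 = 587 ≡ 4.
  α_i^2 mod 11 = [5, 4, 4, 1, 9].
  S_2 = Σ v_i α_i^2 r_i = 6·5·6 + 5·4·3 + 1·4·0 + 7·1·2 + 3·9·7 = 443 ≡ 3.
  S = (9, 4, 3) ≠ 0, so r is not a codeword (an error is present).
Step 3: locate the error. For a single error e at position i, S_ℓ = v_i·e·α_i^ℓ, so α_err = S_1/S_0.
  S_0^{−1} = 9^{−1} = 5 (mod 11), so α_err = 4·5 = 20 ≡ 9 = α_2. Error position i = 2.
  Consistency check: S_2/S_1 = 3·3 = 9 ≡ 9 = α_err ✓ (single-error assumption holds).
Step 4: error magnitude e = S_0/v_2 = S_0·∏_{j≠2}(α_2 − α_j) = 9·9 = 81 ≡ 4 (mod 11).
Step 5: correct position 2: c_2 = r_2 − e = 3 − 4 ≡ 10 (mod 11). Hence c = [6, 10, 0, 2, 7].
  Check: interpolating c through the α_i gives m(x) = 5 + 3·x (degree < 2) with m(α_i) = c_i for every i, so c is indeed a codeword.


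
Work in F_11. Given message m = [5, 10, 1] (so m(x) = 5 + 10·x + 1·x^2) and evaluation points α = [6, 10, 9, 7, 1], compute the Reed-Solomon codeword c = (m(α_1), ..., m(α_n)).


c = [2, 7, 0, 3, 5]

Message polynomial: m(x) = 5 + 10·x + 1·x^2 (mod 11).
For each evaluation point α_i, compute m(α_i) mod 11:
  α_1 = 6: Horner steps 1 → 5 → 2, so m(6) = 2.
  α_2 = 10: Horner steps 1 → 9 → 7, so m(10) = 7.
  α_3 = 9: Horner steps 1 → 8 → 0, so m(9) = 0.
  α_4 = 7: Horner steps 1 → 6 → 3, so m(7) = 3.
  α_5 = 1: Horner steps 1 → 0 → 5, so m(1) = 5.
Codeword c = [2, 7, 0, 3, 5] ∈ F_11^5.


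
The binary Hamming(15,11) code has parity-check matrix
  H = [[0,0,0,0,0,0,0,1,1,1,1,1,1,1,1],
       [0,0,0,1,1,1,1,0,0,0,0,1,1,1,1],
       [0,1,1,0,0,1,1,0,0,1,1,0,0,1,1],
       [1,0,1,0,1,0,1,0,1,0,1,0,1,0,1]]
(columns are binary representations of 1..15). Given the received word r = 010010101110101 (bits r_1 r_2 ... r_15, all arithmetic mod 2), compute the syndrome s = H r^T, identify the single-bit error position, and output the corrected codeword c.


s = (1, 0, 1, 0)^T, error position = 10, corrected codeword c = 010010101010101

Compute s = H r^T mod 2 one row at a time:
  s_1 = 0 + 1 + 1 + 1 + 0 + 1 + 0 + 1 = 5 ≡ 1 (mod 2).
  s_2 = 0 + 1 + 0 + 1 + 0 + 1 + 0 + 1 = 4 ≡ 0 (mod 2).
  s_3 = 1 + 0 + 0 + 1 + 1 + 1 + 0 + 1 = 5 ≡ 1 (mod 2).
  s_4 = 0 + 0 + 1 + 1 + 1 + 1 + 1 + 1 = 6 ≡ 0 (mod 2).
s = (1, 0, 1, 0)^T — this equals column 10 of H (binary 1010), so error is at position 10.
Correct: flip bit 10 of r = 010010101110101 to get c = 010010101010101.


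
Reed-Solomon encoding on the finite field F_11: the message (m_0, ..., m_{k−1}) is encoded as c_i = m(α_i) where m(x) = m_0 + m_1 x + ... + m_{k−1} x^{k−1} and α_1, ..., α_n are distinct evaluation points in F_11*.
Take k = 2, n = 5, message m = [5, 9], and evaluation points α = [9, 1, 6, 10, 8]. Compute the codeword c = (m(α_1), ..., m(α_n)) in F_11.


c = [9, 3, 4, 7, 0]

Message polynomial: m(x) = 5 + 9·x (mod 11).
For each evaluation point α_i, compute m(α_i) mod 11:
  α_1 = 9: Horner steps 9 → 9, so m(9) = 9.
  α_2 = 1: Horner steps 9 → 3, so m(1) = 3.
  α_3 = 6: Horner steps 9 → 4, so m(6) = 4.
  α_4 = 10: Horner steps 9 → 7, so m(10) = 7.
  α_5 = 8: Horner steps 9 → 0, so m(8) = 0.
Codeword c = [9, 3, 4, 7, 0] ∈ F_11^5.


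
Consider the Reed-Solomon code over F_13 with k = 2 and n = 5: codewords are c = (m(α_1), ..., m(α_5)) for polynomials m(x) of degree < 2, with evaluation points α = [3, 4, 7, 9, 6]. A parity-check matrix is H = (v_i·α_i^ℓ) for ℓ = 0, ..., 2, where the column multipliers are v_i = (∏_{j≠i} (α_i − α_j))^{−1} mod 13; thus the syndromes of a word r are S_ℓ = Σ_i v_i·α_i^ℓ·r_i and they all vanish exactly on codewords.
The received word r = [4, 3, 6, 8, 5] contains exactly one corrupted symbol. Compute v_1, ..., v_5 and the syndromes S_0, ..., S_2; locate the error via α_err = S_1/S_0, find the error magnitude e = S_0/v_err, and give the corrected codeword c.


S = (4, 12, 10), error at position 1, error magnitude e = 2, c = [2, 3, 6, 8, 5].

Step 1: column multipliers v_i = (∏_{j≠i}(α_i − α_j))^{−1} mod 13.
  i = 1 (α = 3): (3−4)(3−7)(3−9)(3−6) = (−1)·(−4)·(−6)·(−3) = 72 ≡ 7, so v_1 = 7^{−1} = 2 (mod 13).
  i = 2 (α = 4): (4−3)(4−7)(4−9)(4−6) = 1·(−3)·(−5)·(−2) = −30 ≡ 9, so v_2 = 9^{−1} = 3 (mod 13).
  i = 3 (α = 7): (7−3)(7−4)(7−9)(7−6) = 4·3·(−2)·1 = −24 ≡ 2, so v_3 = 2^{−1} = 7 (mod 13).
  i = 4 (α = 9): (9−3)(9−4)(9−7)(9−6) = 6·5·2·3 = 180 ≡ 11, so v_4 = 11^{−1} = 6 (mod 13).
  i = 5 (α = 6): (6−3)(6−4)(6−7)(6−9) = 3·2·(−1)·(−3) = 18 ≡ 5, so v_5 = 5^{−1} = 8 (mod 13).
  v = [2, 3, 7, 6, 8].
Step 2: syndromes of r = [4, 3, 6, 8, 5] (all sums mod 13).
  S_0 = Σ v_i r_i = 2·4 + 3·3 + 7·6 + 6·8 + 8·5 = 147 ≡ 4.
  S_1 = Σ v_i α_i r_i = 2·3·4 + 3·4·3 + 7·7·6 + 6·9·8 + 8·6·5 = 1026 ≡ 12.
  α_i^2 mod 13 = [9, 3, 10, 3, 10].
  S_2 = Σ v_i α_i^2 r_i = 2·9·4 + 3·3·3 + 7·10·6 + 6·3·8 + 8·10·5 = 1063 ≡ 10.
  S = (4, 12, 10) ≠ 0, so r is not a codeword (an error is present).
Step 3: locate the error. For a single error e at position i, S_ℓ = v_i·e·α_i^ℓ, so α_err = S_1/S_0.
  S_0^{−1} = 4^{−1} = 10 (mod 13), so α_err = 12·10 = 120 ≡ 3 = α_1. Error position i = 1.
  Consistency check: S_2/S_1 = 10·12 = 120 ≡ 3 = α_err ✓ (single-error assumption holds).
Step 4: error magnitude e = S_0/v_1 = S_0·∏_{j≠1}(α_1 − α_j) = 4·7 = 28 ≡ 2 (mod 13).
Step 5: correct position 1: c_1 = r_1 − e = 4 − 2 ≡ 2 (mod 13). Hence c = [2, 3, 6, 8, 5].
  Check: interpolating c through the α_i gives m(x) = 12 + 1·x (degree < 2) with m(α_i) = c_i for every i, so c is indeed a codeword.


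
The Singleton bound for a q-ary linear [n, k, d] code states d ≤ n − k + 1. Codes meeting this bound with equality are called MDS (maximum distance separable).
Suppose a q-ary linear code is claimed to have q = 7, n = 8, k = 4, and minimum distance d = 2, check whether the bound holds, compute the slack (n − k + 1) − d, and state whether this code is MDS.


Singleton RHS = n − k + 1 = 5, slack = 3, bound satisfied, not MDS.

Singleton bound: d ≤ n − k + 1.
Here n = 8, k = 4, so n − k + 1 = 5.
Given d = 2, check d ≤ 5: YES.
Slack = (n − k + 1) − d = 3.
The code is NOT MDS (slack = 3 > 0).
Description: the claimed parameters are [8, 4, 2]_7; such a code would be non-MDS.


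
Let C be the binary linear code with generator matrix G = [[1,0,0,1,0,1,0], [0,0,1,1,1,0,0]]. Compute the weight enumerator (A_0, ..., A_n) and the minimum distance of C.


Weight distribution: A_0 = 1, A_3 = 2, A_4 = 1. Minimum distance d = 3.

Enumerate all 2^2 = 4 messages m ∈ F_2^2.
For each, compute codeword c = mG in F_2^7, then tally its weight.
  m = 00 → c = 0000000, weight = 0.
  m = 10 → c = 1001010, weight = 3.
  m = 01 → c = 0011100, weight = 3.
  m = 11 → c = 1010110, weight = 4.
Tally weights:
  weight 0: 1 codewords.
  weight 3: 2 codewords.
  weight 4: 1 codewords.
Minimum distance d = smallest w > 0 with A_w > 0 = 3.
Sanity: Σ A_w = 4 = 2^2 = 4 ✓.


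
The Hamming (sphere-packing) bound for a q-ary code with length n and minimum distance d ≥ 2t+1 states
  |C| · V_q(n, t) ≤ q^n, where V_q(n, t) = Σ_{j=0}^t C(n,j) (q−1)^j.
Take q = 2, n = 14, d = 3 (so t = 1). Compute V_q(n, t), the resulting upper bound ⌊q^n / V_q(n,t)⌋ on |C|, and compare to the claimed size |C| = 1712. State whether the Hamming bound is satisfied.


V_q(n, t) = 15, q^n = 16384, Hamming bound = 1092, |C| = 1712 > bound (violated).

Step 1: Compute V_q(n, t) = Σ_{j=0}^1 C(n, j) (q−1)^j.
  j = 0: C(14,0)·(1)^0 = 1·1 = 1.
  j = 1: C(14,1)·(1)^1 = 14·1 = 14.
  V_q(n, t) = 1 + 14 = 15.
Step 2: q^n = 2^14 = 16384.
Step 3: Hamming bound ⌊q^n / V_q(n,t)⌋ = ⌊16384/15⌋ = 1092.
Step 4: Compare |C| = 1712 to 1092: violated.
The claimed |C| lies above the Hamming bound, so no 2-ary code of length 14 with d ≥ 3 can have 1712 codewords.


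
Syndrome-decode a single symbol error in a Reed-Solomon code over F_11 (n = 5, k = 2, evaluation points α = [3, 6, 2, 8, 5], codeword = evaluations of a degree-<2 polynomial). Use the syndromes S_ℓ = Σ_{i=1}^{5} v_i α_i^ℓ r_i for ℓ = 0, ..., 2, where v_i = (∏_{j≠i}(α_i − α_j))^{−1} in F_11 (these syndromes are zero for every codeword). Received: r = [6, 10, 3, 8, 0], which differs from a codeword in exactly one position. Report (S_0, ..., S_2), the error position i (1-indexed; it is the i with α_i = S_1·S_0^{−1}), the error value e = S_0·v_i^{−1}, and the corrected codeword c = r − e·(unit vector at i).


S = (5, 4, 1), error at position 1, error magnitude e = 4, c = [2, 10, 3, 8, 0].

Step 1: column multipliers v_i = (∏_{j≠i}(α_i − α_j))^{−1} mod 11.
  i = 1 (α = 3): (3−6)(3−2)(3−8)(3−5) = (−3)·1·(−5)·(−2) = −30 ≡ 3, so v_1 = 3^{−1} = 4 (mod 11).
  i = 2 (α = 6): (6−3)(6−2)(6−8)(6−5) = 3·4·(−2)·1 = −24 ≡ 9, so v_2 = 9^{−1} = 5 (mod 11).
  i = 3 (α = 2): (2−3)(2−6)(2−8)(2−5) = (−1)·(−4)·(−6)·(−3) = 72 ≡ 6, so v_3 = 6^{−1} = 2 (mod 11).
  i = 4 (α = 8): (8−3)(8−6)(8−2)(8−5) = 5·2·6·3 = 180 ≡ 4, so v_4 = 4^{−1} = 3 (mod 11).
  i = 5 (α = 5): (5−3)(5−6)(5−2)(5−8) = 2·(−1)·3·(−3) = 18 ≡ 7, so v_5 = 7^{−1} = 8 (mod 11).
  v = [4, 5, 2, 3, 8].
Step 2: syndromes of r = [6, 10, 3, 8, 0] (all sums mod 11).
  S_0 = Σ v_i r_i = 4·6 + 5·10 + 2·3 + 3·8 + 8·0 = 104 ≡ 5.
  S_1 = Σ v_i α_i r_i = 4·3·6 + 5·6·10 + 2·2·3 + 3·8·8 + 8·5·0 = 576 ≡ 4.
  α_i^2 mod 11 = [9, 3, 4, 9, 3].
  S_2 = Σ v_i α_i^2 r_i = 4·9·6 + 5·3·10 + 2·4·3 + 3·9·8 + 8·3·0 = 606 ≡ 1.
  S = (5, 4, 1) ≠ 0, so r is not a codeword (an error is present).
Step 3: locate the error. For a single error e at position i, S_ℓ = v_i·e·α_i^ℓ, so α_err = S_1/S_0.
  S_0^{−1} = 5^{−1} = 9 (mod 11), so α_err = 4·9 = 36 ≡ 3 = α_1. Error position i = 1.
  Consistency check: S_2/S_1 = 1·3 = 3 ≡ 3 = α_err ✓ (single-error assumption holds).
Step 4: error magnitude e = S_0/v_1 = S_0·∏_{j≠1}(α_1 − α_j) = 5·3 = 15 ≡ 4 (mod 11).
Step 5: correct position 1: c_1 = r_1 − e = 6 − 4 ≡ 2 (mod 11). Hence c = [2, 10, 3, 8, 0].
  Check: interpolating c through the α_i gives m(x) = 5 + 10·x (degree < 2) with m(α_i) = c_i for every i, so c is indeed a codeword.


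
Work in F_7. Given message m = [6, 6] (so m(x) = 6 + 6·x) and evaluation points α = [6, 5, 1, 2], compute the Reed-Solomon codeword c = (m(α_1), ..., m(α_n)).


c = [0, 1, 5, 4]

Message polynomial: m(x) = 6 + 6·x (mod 7).
For each evaluation point α_i, compute m(α_i) mod 7:
  α_1 = 6: Horner steps 6 → 0, so m(6) = 0.
  α_2 = 5: Horner steps 6 → 1, so m(5) = 1.
  α_3 = 1: Horner steps 6 → 5, so m(1) = 5.
  α_4 = 2: Horner steps 6 → 4, so m(2) = 4.
Codeword c = [0, 1, 5, 4] ∈ F_7^4.
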